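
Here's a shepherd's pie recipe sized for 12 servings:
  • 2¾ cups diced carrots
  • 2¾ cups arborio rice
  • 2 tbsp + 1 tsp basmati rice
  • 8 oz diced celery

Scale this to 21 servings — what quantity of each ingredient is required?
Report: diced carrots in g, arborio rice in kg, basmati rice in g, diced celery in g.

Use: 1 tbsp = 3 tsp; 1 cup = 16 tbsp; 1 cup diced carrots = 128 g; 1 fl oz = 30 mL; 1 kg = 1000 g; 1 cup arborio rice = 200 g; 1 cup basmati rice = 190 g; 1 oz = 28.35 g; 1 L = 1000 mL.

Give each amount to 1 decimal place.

Scaling factor: 21/12 = 7/4 = 1.75.
diced carrots: 2.75 cup × 7/4 × 128 g/cup = 616.0 g
arborio rice: 2.75 cup × 7/4 × 200 g/cup ÷ 1000 g/kg ≈ 1.0 kg
basmati rice: (2 tbsp + 1 tsp = 7/3 tbsp) × 7/4 ÷ 16 tbsp/cup × 190 g/cup ≈ 48.5 g
diced celery: 8 oz × 7/4 × 28.35 g/oz = 396.9 g

diced carrots: 616.0 g; arborio rice: 1.0 kg; basmati rice: 48.5 g; diced celery: 396.9 g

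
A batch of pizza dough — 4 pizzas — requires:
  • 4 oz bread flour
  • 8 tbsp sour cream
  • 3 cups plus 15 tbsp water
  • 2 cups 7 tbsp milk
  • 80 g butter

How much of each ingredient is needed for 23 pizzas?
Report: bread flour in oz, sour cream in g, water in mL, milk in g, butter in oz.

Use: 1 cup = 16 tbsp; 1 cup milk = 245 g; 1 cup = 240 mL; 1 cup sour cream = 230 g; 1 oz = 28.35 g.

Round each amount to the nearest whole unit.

Scaling factor: 23/4 = 5.75.
bread flour: 4 oz × 23/4 = 23 oz
sour cream: 8 tbsp × 23/4 ÷ 16 tbsp/cup × 230 g/cup ≈ 661 g
water: (3 cup + 15 tbsp = 3.9375 cup) × 23/4 × 240 mL/cup ≈ 5434 mL
milk: (2 cup + 7 tbsp = 2.4375 cup) × 23/4 × 245 g/cup ≈ 3434 g
butter: 80 g × 23/4 ÷ 28.35 g/oz ≈ 16 oz

bread flour: 23 oz; sour cream: 661 g; water: 5434 mL; milk: 3434 g; butter: 16 oz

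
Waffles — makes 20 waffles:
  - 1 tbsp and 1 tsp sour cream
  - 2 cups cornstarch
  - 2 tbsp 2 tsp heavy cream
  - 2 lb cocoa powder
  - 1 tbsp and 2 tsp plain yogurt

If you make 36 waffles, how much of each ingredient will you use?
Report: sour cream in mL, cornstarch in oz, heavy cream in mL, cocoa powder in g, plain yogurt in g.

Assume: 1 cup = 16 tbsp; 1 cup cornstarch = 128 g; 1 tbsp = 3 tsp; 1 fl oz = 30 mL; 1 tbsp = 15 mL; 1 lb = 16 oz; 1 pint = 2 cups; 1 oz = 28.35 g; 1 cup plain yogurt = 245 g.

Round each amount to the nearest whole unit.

Scaling factor: 36/20 = 9/5 = 1.8.
sour cream: (1 tbsp + 1 tsp = 4/3 tbsp) × 9/5 × 15 mL/tbsp = 36 mL
cornstarch: 2 cup × 9/5 × 128 g/cup ÷ 28.35 g/oz ≈ 16 oz
heavy cream: (2 tbsp + 2 tsp = 8/3 tbsp) × 9/5 × 15 mL/tbsp = 72 mL
cocoa powder: 2 lb × 9/5 × 16 oz/lb × 28.35 g/oz ≈ 1633 g
plain yogurt: (1 tbsp + 2 tsp = 5/3 tbsp) × 9/5 ÷ 16 tbsp/cup × 245 g/cup ≈ 46 g

sour cream: 36 mL; cornstarch: 16 oz; heavy cream: 72 mL; cocoa powder: 1633 g; plain yogurt: 46 g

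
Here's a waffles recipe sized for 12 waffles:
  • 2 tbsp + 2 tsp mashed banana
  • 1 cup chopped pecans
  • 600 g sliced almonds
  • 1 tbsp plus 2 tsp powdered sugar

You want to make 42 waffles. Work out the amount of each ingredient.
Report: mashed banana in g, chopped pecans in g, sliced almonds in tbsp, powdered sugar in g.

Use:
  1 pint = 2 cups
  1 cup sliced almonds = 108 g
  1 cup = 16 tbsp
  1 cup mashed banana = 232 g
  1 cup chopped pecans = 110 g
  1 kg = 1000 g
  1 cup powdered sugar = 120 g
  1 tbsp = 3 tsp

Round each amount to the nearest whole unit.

mashed banana: 135 g; chopped pecans: 385 g; sliced almonds: 311 tbsp; powdered sugar: 44 g

Scaling factor: 42/12 = 7/2 = 3.5.
mashed banana: (2 tbsp + 2 tsp = 8/3 tbsp) × 7/2 ÷ 16 tbsp/cup × 232 g/cup ≈ 135 g
chopped pecans: 1 cup × 7/2 × 110 g/cup = 385 g
sliced almonds: 600 g × 7/2 ÷ 108 g/cup × 16 tbsp/cup ≈ 311 tbsp
powdered sugar: (1 tbsp + 2 tsp = 5/3 tbsp) × 7/2 ÷ 16 tbsp/cup × 120 g/cup ≈ 44 g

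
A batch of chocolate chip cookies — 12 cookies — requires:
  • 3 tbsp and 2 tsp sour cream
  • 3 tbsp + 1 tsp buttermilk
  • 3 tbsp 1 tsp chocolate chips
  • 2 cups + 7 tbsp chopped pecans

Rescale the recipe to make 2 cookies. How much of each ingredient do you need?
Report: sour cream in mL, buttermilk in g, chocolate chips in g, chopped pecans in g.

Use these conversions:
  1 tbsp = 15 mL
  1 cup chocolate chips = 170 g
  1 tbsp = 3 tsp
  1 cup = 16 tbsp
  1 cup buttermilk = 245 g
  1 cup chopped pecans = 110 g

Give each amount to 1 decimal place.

sour cream: 9.2 mL; buttermilk: 8.5 g; chocolate chips: 5.9 g; chopped pecans: 44.7 g

Scaling factor: 2/12 = 1/6.
sour cream: (3 tbsp + 2 tsp = 11/3 tbsp) × 1/6 × 15 mL/tbsp ≈ 9.2 mL
buttermilk: (3 tbsp + 1 tsp = 10/3 tbsp) × 1/6 ÷ 16 tbsp/cup × 245 g/cup ≈ 8.5 g
chocolate chips: (3 tbsp + 1 tsp = 10/3 tbsp) × 1/6 ÷ 16 tbsp/cup × 170 g/cup ≈ 5.9 g
chopped pecans: (2 cup + 7 tbsp = 2.4375 cup) × 1/6 × 110 g/cup ≈ 44.7 g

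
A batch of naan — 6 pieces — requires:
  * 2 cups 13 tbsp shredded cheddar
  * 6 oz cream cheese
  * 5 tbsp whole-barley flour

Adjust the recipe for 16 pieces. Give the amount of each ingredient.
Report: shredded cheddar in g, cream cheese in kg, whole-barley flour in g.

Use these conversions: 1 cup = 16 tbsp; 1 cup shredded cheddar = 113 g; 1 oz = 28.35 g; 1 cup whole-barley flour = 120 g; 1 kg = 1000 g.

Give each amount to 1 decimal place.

Scaling factor: 16/6 = 8/3.
shredded cheddar: (2 cup + 13 tbsp = 2.8125 cup) × 8/3 × 113 g/cup = 847.5 g
cream cheese: 6 oz × 8/3 × 28.35 g/oz ÷ 1000 g/kg ≈ 0.5 kg
whole-barley flour: 5 tbsp × 8/3 ÷ 16 tbsp/cup × 120 g/cup = 100.0 g

shredded cheddar: 847.5 g; cream cheese: 0.5 kg; whole-barley flour: 100.0 g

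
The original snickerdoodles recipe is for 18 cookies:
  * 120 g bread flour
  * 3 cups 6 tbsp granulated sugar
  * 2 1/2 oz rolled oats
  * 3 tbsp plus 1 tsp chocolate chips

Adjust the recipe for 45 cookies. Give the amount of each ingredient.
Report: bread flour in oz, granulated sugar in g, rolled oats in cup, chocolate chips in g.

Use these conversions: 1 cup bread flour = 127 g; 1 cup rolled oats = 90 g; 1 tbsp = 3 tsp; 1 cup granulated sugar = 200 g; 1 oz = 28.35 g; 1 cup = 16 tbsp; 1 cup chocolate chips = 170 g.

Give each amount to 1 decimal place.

bread flour: 10.6 oz; granulated sugar: 1687.5 g; rolled oats: 2.0 cup; chocolate chips: 88.5 g

Scaling factor: 45/18 = 5/2 = 2.5.
bread flour: 120 g × 5/2 ÷ 28.35 g/oz ≈ 10.6 oz
granulated sugar: (3 cup + 6 tbsp = 3.375 cup) × 5/2 × 200 g/cup = 1687.5 g
rolled oats: 2.5 oz × 5/2 × 28.35 g/oz ÷ 90 g/cup ≈ 2.0 cup
chocolate chips: (3 tbsp + 1 tsp = 10/3 tbsp) × 5/2 ÷ 16 tbsp/cup × 170 g/cup ≈ 88.5 g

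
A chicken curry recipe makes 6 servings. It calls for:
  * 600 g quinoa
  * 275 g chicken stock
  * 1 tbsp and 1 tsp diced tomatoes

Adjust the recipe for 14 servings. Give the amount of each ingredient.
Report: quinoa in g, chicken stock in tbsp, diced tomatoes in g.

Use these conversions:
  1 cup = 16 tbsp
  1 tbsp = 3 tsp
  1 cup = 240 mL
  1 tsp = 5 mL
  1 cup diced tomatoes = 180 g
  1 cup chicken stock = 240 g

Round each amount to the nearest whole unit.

Scaling factor: 14/6 = 7/3.
quinoa: 600 g × 7/3 = 1400 g
chicken stock: 275 g × 7/3 ÷ 240 g/cup × 16 tbsp/cup ≈ 43 tbsp
diced tomatoes: (1 tbsp + 1 tsp = 4/3 tbsp) × 7/3 ÷ 16 tbsp/cup × 180 g/cup = 35 g

quinoa: 1400 g; chicken stock: 43 tbsp; diced tomatoes: 35 g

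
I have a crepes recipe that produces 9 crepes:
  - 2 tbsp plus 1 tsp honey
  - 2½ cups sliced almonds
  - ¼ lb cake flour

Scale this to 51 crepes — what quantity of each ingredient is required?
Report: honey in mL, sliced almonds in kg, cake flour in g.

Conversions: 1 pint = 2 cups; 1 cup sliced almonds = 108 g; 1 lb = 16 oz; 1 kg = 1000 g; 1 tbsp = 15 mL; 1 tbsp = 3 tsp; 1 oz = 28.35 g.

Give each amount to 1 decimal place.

honey: 198.3 mL; sliced almonds: 1.5 kg; cake flour: 642.6 g

Scaling factor: 51/9 = 17/3.
honey: (2 tbsp + 1 tsp = 7/3 tbsp) × 17/3 × 15 mL/tbsp ≈ 198.3 mL
sliced almonds: 2.5 cup × 17/3 × 108 g/cup ÷ 1000 g/kg ≈ 1.5 kg
cake flour: 0.25 lb × 17/3 × 16 oz/lb × 28.35 g/oz = 642.6 g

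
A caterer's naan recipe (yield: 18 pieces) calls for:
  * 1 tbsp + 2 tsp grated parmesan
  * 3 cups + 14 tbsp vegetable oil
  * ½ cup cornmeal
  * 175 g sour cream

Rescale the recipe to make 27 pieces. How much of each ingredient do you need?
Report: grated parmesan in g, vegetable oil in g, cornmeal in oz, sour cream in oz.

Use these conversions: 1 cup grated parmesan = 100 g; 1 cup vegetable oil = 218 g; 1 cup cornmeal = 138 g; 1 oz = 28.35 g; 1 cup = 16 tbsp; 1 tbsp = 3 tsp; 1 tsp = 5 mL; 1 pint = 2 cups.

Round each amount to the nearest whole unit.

Scaling factor: 27/18 = 3/2 = 1.5.
grated parmesan: (1 tbsp + 2 tsp = 5/3 tbsp) × 3/2 ÷ 16 tbsp/cup × 100 g/cup ≈ 16 g
vegetable oil: (3 cup + 14 tbsp = 3.875 cup) × 3/2 × 218 g/cup ≈ 1267 g
cornmeal: 0.5 cup × 3/2 × 138 g/cup ÷ 28.35 g/oz ≈ 4 oz
sour cream: 175 g × 3/2 ÷ 28.35 g/oz ≈ 9 oz

grated parmesan: 16 g; vegetable oil: 1267 g; cornmeal: 4 oz; sour cream: 9 oz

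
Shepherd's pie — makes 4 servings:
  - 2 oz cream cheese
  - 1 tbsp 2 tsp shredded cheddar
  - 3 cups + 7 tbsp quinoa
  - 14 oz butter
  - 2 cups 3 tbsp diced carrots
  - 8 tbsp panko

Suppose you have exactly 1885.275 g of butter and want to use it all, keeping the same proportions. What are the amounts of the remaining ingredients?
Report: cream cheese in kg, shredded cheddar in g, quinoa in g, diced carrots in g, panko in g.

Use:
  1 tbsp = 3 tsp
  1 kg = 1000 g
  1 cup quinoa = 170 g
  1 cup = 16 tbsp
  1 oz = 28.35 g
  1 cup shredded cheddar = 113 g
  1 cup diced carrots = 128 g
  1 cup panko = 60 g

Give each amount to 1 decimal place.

cream cheese: 0.3 kg; shredded cheddar: 55.9 g; quinoa: 2775.8 g; diced carrots: 1330.0 g; panko: 142.5 g

The original recipe has 396.9 g of butter, so the scaling factor is 1885.275 ÷ 396.9 = 19/4 = 4.75.
cream cheese: 2 oz × 19/4 × 28.35 g/oz ÷ 1000 g/kg ≈ 0.3 kg
shredded cheddar: (1 tbsp + 2 tsp = 5/3 tbsp) × 19/4 ÷ 16 tbsp/cup × 113 g/cup ≈ 55.9 g
quinoa: (3 cup + 7 tbsp = 3.4375 cup) × 19/4 × 170 g/cup ≈ 2775.8 g
diced carrots: (2 cup + 3 tbsp = 2.1875 cup) × 19/4 × 128 g/cup = 1330.0 g
panko: 8 tbsp × 19/4 ÷ 16 tbsp/cup × 60 g/cup = 142.5 g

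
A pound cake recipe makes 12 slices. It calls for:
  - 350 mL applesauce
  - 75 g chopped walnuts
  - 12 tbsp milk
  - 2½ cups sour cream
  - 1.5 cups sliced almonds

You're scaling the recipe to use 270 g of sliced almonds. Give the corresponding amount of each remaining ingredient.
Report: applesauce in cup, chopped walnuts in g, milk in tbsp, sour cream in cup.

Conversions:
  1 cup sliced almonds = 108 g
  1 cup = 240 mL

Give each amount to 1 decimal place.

applesauce: 2.4 cup; chopped walnuts: 125.0 g; milk: 20.0 tbsp; sour cream: 4.2 cup

The original recipe has 162 g of sliced almonds, so the scaling factor is 270 ÷ 162 = 5/3.
applesauce: 350 mL × 5/3 ÷ 240 mL/cup ≈ 2.4 cup
chopped walnuts: 75 g × 5/3 = 125.0 g
milk: 12 tbsp × 5/3 = 20.0 tbsp
sour cream: 2.5 cup × 5/3 ≈ 4.2 cup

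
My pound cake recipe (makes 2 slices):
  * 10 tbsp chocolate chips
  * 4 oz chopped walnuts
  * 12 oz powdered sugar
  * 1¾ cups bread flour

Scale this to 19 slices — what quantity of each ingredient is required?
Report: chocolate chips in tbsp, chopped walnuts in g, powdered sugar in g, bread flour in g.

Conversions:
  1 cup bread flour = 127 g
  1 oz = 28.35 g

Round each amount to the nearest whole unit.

Scaling factor: 19/2 = 9.5.
chocolate chips: 10 tbsp × 19/2 = 95 tbsp
chopped walnuts: 4 oz × 19/2 × 28.35 g/oz ≈ 1077 g
powdered sugar: 12 oz × 19/2 × 28.35 g/oz ≈ 3232 g
bread flour: 1.75 cup × 19/2 × 127 g/cup ≈ 2111 g

chocolate chips: 95 tbsp; chopped walnuts: 1077 g; powdered sugar: 3232 g; bread flour: 2111 g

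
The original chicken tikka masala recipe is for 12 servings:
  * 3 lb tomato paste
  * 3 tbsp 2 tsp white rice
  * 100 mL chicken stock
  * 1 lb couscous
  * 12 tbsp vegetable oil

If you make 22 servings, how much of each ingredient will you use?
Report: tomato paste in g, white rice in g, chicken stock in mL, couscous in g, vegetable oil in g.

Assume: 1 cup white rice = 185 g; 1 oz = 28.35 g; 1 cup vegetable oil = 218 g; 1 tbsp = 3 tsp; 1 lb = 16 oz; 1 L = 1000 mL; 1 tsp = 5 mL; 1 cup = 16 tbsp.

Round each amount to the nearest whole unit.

tomato paste: 2495 g; white rice: 78 g; chicken stock: 183 mL; couscous: 832 g; vegetable oil: 300 g

Scaling factor: 22/12 = 11/6.
tomato paste: 3 lb × 11/6 × 16 oz/lb × 28.35 g/oz ≈ 2495 g
white rice: (3 tbsp + 2 tsp = 11/3 tbsp) × 11/6 ÷ 16 tbsp/cup × 185 g/cup ≈ 78 g
chicken stock: 100 mL × 11/6 ≈ 183 mL
couscous: 1 lb × 11/6 × 16 oz/lb × 28.35 g/oz ≈ 832 g
vegetable oil: 12 tbsp × 11/6 ÷ 16 tbsp/cup × 218 g/cup ≈ 300 g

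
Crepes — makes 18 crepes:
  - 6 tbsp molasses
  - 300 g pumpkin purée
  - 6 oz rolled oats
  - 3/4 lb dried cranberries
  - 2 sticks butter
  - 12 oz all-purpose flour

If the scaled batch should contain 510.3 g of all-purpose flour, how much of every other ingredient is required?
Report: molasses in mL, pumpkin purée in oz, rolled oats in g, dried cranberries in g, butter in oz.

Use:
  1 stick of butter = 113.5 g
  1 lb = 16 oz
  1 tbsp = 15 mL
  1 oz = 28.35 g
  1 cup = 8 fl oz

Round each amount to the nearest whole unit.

molasses: 135 mL; pumpkin purée: 16 oz; rolled oats: 255 g; dried cranberries: 510 g; butter: 12 oz

The original recipe has 340.2 g of all-purpose flour, so the scaling factor is 510.3 ÷ 340.2 = 3/2 = 1.5.
molasses: 6 tbsp × 3/2 × 15 mL/tbsp = 135 mL
pumpkin purée: 300 g × 3/2 ÷ 28.35 g/oz ≈ 16 oz
rolled oats: 6 oz × 3/2 × 28.35 g/oz ≈ 255 g
dried cranberries: 0.75 lb × 3/2 × 16 oz/lb × 28.35 g/oz ≈ 510 g
butter: 2 stick × 3/2 × 113.5 g/stick ÷ 28.35 g/oz ≈ 12 oz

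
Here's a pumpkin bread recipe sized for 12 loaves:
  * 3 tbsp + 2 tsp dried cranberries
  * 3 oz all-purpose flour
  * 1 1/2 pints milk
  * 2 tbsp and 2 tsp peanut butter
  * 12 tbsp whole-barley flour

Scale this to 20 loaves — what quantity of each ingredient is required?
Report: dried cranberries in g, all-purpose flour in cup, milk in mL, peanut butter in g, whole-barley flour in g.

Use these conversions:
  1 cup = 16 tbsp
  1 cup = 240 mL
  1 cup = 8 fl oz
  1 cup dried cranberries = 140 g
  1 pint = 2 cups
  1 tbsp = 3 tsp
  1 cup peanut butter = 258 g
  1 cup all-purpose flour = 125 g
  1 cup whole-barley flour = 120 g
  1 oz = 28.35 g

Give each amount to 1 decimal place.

Scaling factor: 20/12 = 5/3.
dried cranberries: (3 tbsp + 2 tsp = 11/3 tbsp) × 5/3 ÷ 16 tbsp/cup × 140 g/cup ≈ 53.5 g
all-purpose flour: 3 oz × 5/3 × 28.35 g/oz ÷ 125 g/cup ≈ 1.1 cup
milk: 1.5 pint × 5/3 × 2 cup/pint × 240 mL/cup = 1200.0 mL
peanut butter: (2 tbsp + 2 tsp = 8/3 tbsp) × 5/3 ÷ 16 tbsp/cup × 258 g/cup ≈ 71.7 g
whole-barley flour: 12 tbsp × 5/3 ÷ 16 tbsp/cup × 120 g/cup = 150.0 g

dried cranberries: 53.5 g; all-purpose flour: 1.1 cup; milk: 1200.0 mL; peanut butter: 71.7 g; whole-barley flour: 150.0 g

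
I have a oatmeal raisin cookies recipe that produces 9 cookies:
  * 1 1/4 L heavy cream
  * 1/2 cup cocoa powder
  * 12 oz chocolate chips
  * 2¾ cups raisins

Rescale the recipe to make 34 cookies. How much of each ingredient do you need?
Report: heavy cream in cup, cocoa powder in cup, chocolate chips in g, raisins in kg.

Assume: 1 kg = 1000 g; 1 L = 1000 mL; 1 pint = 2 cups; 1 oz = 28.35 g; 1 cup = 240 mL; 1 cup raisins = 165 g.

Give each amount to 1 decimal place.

Scaling factor: 34/9.
heavy cream: 1.25 L × 34/9 × 1000 mL/L ÷ 240 mL/cup ≈ 19.7 cup
cocoa powder: 0.5 cup × 34/9 ≈ 1.9 cup
chocolate chips: 12 oz × 34/9 × 28.35 g/oz = 1285.2 g
raisins: 2.75 cup × 34/9 × 165 g/cup ÷ 1000 g/kg ≈ 1.7 kg

heavy cream: 19.7 cup; cocoa powder: 1.9 cup; chocolate chips: 1285.2 g; raisins: 1.7 kg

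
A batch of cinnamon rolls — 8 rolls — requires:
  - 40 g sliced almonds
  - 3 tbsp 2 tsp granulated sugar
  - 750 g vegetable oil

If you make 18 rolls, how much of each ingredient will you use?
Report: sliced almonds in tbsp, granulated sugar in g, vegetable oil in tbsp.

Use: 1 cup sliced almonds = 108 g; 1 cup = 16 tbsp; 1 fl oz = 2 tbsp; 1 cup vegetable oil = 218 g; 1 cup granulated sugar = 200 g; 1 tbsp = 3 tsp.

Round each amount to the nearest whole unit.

sliced almonds: 13 tbsp; granulated sugar: 103 g; vegetable oil: 124 tbsp

Scaling factor: 18/8 = 9/4 = 2.25.
sliced almonds: 40 g × 9/4 ÷ 108 g/cup × 16 tbsp/cup ≈ 13 tbsp
granulated sugar: (3 tbsp + 2 tsp = 11/3 tbsp) × 9/4 ÷ 16 tbsp/cup × 200 g/cup ≈ 103 g
vegetable oil: 750 g × 9/4 ÷ 218 g/cup × 16 tbsp/cup ≈ 124 tbsp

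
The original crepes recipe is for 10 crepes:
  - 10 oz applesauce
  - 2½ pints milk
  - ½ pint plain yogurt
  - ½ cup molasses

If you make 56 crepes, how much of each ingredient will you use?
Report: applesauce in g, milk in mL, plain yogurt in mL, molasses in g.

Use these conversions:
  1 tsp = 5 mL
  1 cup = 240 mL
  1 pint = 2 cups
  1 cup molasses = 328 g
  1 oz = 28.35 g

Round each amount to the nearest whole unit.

applesauce: 1588 g; milk: 6720 mL; plain yogurt: 1344 mL; molasses: 918 g

Scaling factor: 56/10 = 28/5 = 5.6.
applesauce: 10 oz × 28/5 × 28.35 g/oz ≈ 1588 g
milk: 2.5 pint × 28/5 × 2 cup/pint × 240 mL/cup = 6720 mL
plain yogurt: 0.5 pint × 28/5 × 2 cup/pint × 240 mL/cup = 1344 mL
molasses: 0.5 cup × 28/5 × 328 g/cup ≈ 918 g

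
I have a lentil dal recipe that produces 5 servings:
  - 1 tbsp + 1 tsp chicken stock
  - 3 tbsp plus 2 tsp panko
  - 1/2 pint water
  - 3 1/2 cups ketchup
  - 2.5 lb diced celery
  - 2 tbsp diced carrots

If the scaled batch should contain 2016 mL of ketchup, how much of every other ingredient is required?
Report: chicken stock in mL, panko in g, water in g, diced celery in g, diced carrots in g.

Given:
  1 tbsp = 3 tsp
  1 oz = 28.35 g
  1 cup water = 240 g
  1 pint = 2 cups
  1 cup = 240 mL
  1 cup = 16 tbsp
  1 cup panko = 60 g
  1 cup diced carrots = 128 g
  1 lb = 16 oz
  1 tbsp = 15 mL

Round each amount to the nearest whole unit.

The original recipe has 840 mL of ketchup, so the scaling factor is 2016 ÷ 840 = 12/5 = 2.4.
chicken stock: (1 tbsp + 1 tsp = 4/3 tbsp) × 12/5 × 15 mL/tbsp = 48 mL
panko: (3 tbsp + 2 tsp = 11/3 tbsp) × 12/5 ÷ 16 tbsp/cup × 60 g/cup = 33 g
water: 0.5 pint × 12/5 × 2 cup/pint × 240 g/cup = 576 g
diced celery: 2.5 lb × 12/5 × 16 oz/lb × 28.35 g/oz ≈ 2722 g
diced carrots: 2 tbsp × 12/5 ÷ 16 tbsp/cup × 128 g/cup ≈ 38 g

chicken stock: 48 mL; panko: 33 g; water: 576 g; diced celery: 2722 g; diced carrots: 38 g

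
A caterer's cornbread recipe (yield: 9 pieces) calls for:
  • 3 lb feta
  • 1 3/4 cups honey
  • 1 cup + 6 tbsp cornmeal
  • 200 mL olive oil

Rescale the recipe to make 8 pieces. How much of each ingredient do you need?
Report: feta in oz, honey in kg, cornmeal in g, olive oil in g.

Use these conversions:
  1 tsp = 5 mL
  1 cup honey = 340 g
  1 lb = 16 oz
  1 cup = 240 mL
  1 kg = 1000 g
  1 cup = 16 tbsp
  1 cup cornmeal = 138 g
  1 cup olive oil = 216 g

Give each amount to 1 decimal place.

Scaling factor: 8/9.
feta: 3 lb × 8/9 × 16 oz/lb ≈ 42.7 oz
honey: 1.75 cup × 8/9 × 340 g/cup ÷ 1000 g/kg ≈ 0.5 kg
cornmeal: (1 cup + 6 tbsp = 1.375 cup) × 8/9 × 138 g/cup ≈ 168.7 g
olive oil: 200 mL × 8/9 ÷ 240 mL/cup × 216 g/cup = 160.0 g

feta: 42.7 oz; honey: 0.5 kg; cornmeal: 168.7 g; olive oil: 160.0 g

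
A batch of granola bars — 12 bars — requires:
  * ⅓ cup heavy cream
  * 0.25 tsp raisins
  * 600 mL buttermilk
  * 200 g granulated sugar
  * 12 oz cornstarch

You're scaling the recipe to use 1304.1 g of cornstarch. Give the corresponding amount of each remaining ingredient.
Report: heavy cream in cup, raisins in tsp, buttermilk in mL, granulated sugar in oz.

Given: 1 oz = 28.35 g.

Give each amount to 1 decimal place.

heavy cream: 1.3 cup; raisins: 1.0 tsp; buttermilk: 2300.0 mL; granulated sugar: 27.0 oz

The original recipe has 340.2 g of cornstarch, so the scaling factor is 1304.1 ÷ 340.2 = 23/6.
heavy cream: 1/3 cup × 23/6 ≈ 1.3 cup
raisins: 0.25 tsp × 23/6 ≈ 1.0 tsp
buttermilk: 600 mL × 23/6 = 2300.0 mL
granulated sugar: 200 g × 23/6 ÷ 28.35 g/oz ≈ 27.0 oz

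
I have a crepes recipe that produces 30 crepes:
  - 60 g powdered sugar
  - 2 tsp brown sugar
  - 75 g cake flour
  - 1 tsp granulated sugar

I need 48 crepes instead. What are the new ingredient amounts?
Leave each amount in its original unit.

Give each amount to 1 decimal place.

powdered sugar: 96.0 g; brown sugar: 3.2 tsp; cake flour: 120.0 g; granulated sugar: 1.6 tsp

Scaling factor: 48/30 = 8/5 = 1.6.
powdered sugar: 60 g × 8/5 = 96.0 g
brown sugar: 2 tsp × 8/5 = 3.2 tsp
cake flour: 75 g × 8/5 = 120.0 g
granulated sugar: 1 tsp × 8/5 = 1.6 tsp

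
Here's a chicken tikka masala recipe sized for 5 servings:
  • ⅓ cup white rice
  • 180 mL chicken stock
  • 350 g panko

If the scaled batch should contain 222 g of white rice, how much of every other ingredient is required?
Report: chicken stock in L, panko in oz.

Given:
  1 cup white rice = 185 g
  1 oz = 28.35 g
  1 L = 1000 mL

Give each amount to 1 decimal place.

chicken stock: 0.6 L; panko: 44.4 oz

The original recipe has 185/3 g of white rice, so the scaling factor is 222 ÷ 185/3 = 18/5 = 3.6.
chicken stock: 180 mL × 18/5 ÷ 1000 mL/L ≈ 0.6 L
panko: 350 g × 18/5 ÷ 28.35 g/oz ≈ 44.4 oz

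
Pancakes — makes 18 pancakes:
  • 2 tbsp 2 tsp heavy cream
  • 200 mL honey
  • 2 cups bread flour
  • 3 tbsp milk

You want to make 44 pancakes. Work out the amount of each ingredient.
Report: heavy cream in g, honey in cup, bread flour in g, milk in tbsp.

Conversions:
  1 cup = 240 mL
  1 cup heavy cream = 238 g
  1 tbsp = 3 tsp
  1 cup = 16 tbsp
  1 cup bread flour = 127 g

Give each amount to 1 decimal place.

Scaling factor: 44/18 = 22/9.
heavy cream: (2 tbsp + 2 tsp = 8/3 tbsp) × 22/9 ÷ 16 tbsp/cup × 238 g/cup ≈ 97.0 g
honey: 200 mL × 22/9 ÷ 240 mL/cup ≈ 2.0 cup
bread flour: 2 cup × 22/9 × 127 g/cup ≈ 620.9 g
milk: 3 tbsp × 22/9 ≈ 7.3 tbsp

heavy cream: 97.0 g; honey: 2.0 cup; bread flour: 620.9 g; milk: 7.3 tbsp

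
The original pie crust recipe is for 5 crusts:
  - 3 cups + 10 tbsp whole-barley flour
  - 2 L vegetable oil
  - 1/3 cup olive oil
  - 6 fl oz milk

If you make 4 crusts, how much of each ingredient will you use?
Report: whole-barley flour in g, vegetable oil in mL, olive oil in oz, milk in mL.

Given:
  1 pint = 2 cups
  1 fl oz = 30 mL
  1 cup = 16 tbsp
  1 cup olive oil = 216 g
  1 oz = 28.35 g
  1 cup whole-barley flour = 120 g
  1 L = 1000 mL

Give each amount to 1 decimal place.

whole-barley flour: 348.0 g; vegetable oil: 1600.0 mL; olive oil: 2.0 oz; milk: 144.0 mL

Scaling factor: 4/5 = 0.8.
whole-barley flour: (3 cup + 10 tbsp = 3.625 cup) × 4/5 × 120 g/cup = 348.0 g
vegetable oil: 2 L × 4/5 × 1000 mL/L = 1600.0 mL
olive oil: 1/3 cup × 4/5 × 216 g/cup ÷ 28.35 g/oz ≈ 2.0 oz
milk: 6 fl oz × 4/5 × 30 mL/fl oz = 144.0 mL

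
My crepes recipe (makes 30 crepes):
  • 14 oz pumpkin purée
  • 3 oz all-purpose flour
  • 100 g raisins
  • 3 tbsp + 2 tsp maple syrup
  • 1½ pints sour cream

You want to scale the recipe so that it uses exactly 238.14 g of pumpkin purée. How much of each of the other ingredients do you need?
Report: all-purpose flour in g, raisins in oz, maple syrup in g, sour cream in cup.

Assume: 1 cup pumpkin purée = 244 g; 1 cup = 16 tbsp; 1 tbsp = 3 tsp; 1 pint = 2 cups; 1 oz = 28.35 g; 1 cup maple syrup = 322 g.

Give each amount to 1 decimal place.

all-purpose flour: 51.0 g; raisins: 2.1 oz; maple syrup: 44.3 g; sour cream: 1.8 cup

The original recipe has 396.9 g of pumpkin purée, so the scaling factor is 238.14 ÷ 396.9 = 3/5 = 0.6.
all-purpose flour: 3 oz × 3/5 × 28.35 g/oz ≈ 51.0 g
raisins: 100 g × 3/5 ÷ 28.35 g/oz ≈ 2.1 oz
maple syrup: (3 tbsp + 2 tsp = 11/3 tbsp) × 3/5 ÷ 16 tbsp/cup × 322 g/cup ≈ 44.3 g
sour cream: 1.5 pint × 3/5 × 2 cup/pint = 1.8 cup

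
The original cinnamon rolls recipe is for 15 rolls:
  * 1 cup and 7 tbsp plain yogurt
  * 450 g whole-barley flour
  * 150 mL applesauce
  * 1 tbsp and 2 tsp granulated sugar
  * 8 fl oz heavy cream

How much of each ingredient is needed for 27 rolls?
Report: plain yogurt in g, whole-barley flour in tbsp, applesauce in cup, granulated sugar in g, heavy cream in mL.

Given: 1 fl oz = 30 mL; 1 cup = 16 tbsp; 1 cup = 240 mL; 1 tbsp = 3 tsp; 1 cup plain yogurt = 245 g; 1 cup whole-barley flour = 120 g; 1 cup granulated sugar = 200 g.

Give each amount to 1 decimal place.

Scaling factor: 27/15 = 9/5 = 1.8.
plain yogurt: (1 cup + 7 tbsp = 1.4375 cup) × 9/5 × 245 g/cup ≈ 633.9 g
whole-barley flour: 450 g × 9/5 ÷ 120 g/cup × 16 tbsp/cup = 108.0 tbsp
applesauce: 150 mL × 9/5 ÷ 240 mL/cup ≈ 1.1 cup
granulated sugar: (1 tbsp + 2 tsp = 5/3 tbsp) × 9/5 ÷ 16 tbsp/cup × 200 g/cup = 37.5 g
heavy cream: 8 fl oz × 9/5 × 30 mL/fl oz = 432.0 mL

plain yogurt: 633.9 g; whole-barley flour: 108.0 tbsp; applesauce: 1.1 cup; granulated sugar: 37.5 g; heavy cream: 432.0 mL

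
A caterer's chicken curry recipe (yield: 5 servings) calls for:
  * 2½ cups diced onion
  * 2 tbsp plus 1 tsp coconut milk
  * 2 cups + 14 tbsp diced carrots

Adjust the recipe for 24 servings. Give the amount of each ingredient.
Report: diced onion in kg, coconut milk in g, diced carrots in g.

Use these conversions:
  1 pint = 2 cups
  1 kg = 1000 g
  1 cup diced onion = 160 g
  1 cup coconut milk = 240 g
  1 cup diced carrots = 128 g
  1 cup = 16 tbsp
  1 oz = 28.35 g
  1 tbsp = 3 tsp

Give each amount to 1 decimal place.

diced onion: 1.9 kg; coconut milk: 168.0 g; diced carrots: 1766.4 g

Scaling factor: 24/5 = 4.8.
diced onion: 2.5 cup × 24/5 × 160 g/cup ÷ 1000 g/kg ≈ 1.9 kg
coconut milk: (2 tbsp + 1 tsp = 7/3 tbsp) × 24/5 ÷ 16 tbsp/cup × 240 g/cup = 168.0 g
diced carrots: (2 cup + 14 tbsp = 2.875 cup) × 24/5 × 128 g/cup = 1766.4 g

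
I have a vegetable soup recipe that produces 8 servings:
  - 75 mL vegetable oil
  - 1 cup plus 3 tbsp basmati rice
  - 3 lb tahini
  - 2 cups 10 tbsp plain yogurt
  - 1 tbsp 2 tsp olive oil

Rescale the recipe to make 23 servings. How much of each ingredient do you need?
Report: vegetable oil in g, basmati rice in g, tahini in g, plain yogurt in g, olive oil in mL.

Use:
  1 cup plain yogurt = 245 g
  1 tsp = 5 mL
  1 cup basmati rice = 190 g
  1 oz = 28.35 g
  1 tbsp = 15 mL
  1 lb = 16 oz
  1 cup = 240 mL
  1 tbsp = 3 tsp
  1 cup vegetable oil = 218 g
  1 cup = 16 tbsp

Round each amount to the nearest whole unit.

vegetable oil: 196 g; basmati rice: 649 g; tahini: 3912 g; plain yogurt: 1849 g; olive oil: 72 mL

Scaling factor: 23/8 = 2.875.
vegetable oil: 75 mL × 23/8 ÷ 240 mL/cup × 218 g/cup ≈ 196 g
basmati rice: (1 cup + 3 tbsp = 1.1875 cup) × 23/8 × 190 g/cup ≈ 649 g
tahini: 3 lb × 23/8 × 16 oz/lb × 28.35 g/oz ≈ 3912 g
plain yogurt: (2 cup + 10 tbsp = 2.625 cup) × 23/8 × 245 g/cup ≈ 1849 g
olive oil: (1 tbsp + 2 tsp = 5/3 tbsp) × 23/8 × 15 mL/tbsp ≈ 72 mL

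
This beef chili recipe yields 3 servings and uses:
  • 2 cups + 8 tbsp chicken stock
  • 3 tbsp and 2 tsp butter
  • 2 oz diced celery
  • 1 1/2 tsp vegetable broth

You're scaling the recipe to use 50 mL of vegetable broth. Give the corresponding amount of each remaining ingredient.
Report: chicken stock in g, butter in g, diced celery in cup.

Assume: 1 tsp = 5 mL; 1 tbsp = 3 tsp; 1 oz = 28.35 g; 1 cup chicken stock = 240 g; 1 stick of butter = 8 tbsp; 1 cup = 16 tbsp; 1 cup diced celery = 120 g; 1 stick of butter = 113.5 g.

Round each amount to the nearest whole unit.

chicken stock: 4000 g; butter: 347 g; diced celery: 3 cup

The original recipe has 7.5 mL of vegetable broth, so the scaling factor is 50 ÷ 7.5 = 20/3.
chicken stock: (2 cup + 8 tbsp = 2.5 cup) × 20/3 × 240 g/cup = 4000 g
butter: (3 tbsp + 2 tsp = 11/3 tbsp) × 20/3 ÷ 8 tbsp/stick × 113.5 g/stick ≈ 347 g
diced celery: 2 oz × 20/3 × 28.35 g/oz ÷ 120 g/cup ≈ 3 cup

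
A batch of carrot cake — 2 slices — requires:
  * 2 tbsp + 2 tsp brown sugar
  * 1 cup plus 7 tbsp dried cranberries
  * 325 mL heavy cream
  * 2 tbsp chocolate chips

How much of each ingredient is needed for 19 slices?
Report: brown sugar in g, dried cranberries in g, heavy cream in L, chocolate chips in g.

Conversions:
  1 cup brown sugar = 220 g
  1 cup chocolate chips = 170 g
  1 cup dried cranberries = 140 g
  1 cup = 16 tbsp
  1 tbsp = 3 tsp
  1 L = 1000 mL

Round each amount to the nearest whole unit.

brown sugar: 348 g; dried cranberries: 1912 g; heavy cream: 3 L; chocolate chips: 202 g

Scaling factor: 19/2 = 9.5.
brown sugar: (2 tbsp + 2 tsp = 8/3 tbsp) × 19/2 ÷ 16 tbsp/cup × 220 g/cup ≈ 348 g
dried cranberries: (1 cup + 7 tbsp = 1.4375 cup) × 19/2 × 140 g/cup ≈ 1912 g
heavy cream: 325 mL × 19/2 ÷ 1000 mL/L ≈ 3 L
chocolate chips: 2 tbsp × 19/2 ÷ 16 tbsp/cup × 170 g/cup ≈ 202 g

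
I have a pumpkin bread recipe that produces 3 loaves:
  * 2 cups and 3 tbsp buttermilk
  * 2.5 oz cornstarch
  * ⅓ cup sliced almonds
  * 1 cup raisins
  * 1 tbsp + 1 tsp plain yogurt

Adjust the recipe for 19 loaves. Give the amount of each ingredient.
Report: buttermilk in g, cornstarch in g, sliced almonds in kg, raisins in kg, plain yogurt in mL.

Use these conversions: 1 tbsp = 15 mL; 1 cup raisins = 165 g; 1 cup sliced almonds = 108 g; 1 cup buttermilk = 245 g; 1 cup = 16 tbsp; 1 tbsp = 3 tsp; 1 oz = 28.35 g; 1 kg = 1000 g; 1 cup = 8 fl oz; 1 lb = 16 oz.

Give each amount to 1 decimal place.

buttermilk: 3394.3 g; cornstarch: 448.9 g; sliced almonds: 0.2 kg; raisins: 1.0 kg; plain yogurt: 126.7 mL

Scaling factor: 19/3.
buttermilk: (2 cup + 3 tbsp = 2.1875 cup) × 19/3 × 245 g/cup ≈ 3394.3 g
cornstarch: 2.5 oz × 19/3 × 28.35 g/oz ≈ 448.9 g
sliced almonds: 1/3 cup × 19/3 × 108 g/cup ÷ 1000 g/kg ≈ 0.2 kg
raisins: 1 cup × 19/3 × 165 g/cup ÷ 1000 g/kg ≈ 1.0 kg
plain yogurt: (1 tbsp + 1 tsp = 4/3 tbsp) × 19/3 × 15 mL/tbsp ≈ 126.7 mL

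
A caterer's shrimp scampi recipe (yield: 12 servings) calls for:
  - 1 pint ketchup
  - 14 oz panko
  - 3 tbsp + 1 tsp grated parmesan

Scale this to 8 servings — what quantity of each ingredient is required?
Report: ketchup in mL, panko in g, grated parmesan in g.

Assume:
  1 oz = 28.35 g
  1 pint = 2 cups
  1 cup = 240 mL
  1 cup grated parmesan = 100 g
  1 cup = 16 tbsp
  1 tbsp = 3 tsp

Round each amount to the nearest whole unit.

Scaling factor: 8/12 = 2/3.
ketchup: 1 pint × 2/3 × 2 cup/pint × 240 mL/cup = 320 mL
panko: 14 oz × 2/3 × 28.35 g/oz ≈ 265 g
grated parmesan: (3 tbsp + 1 tsp = 10/3 tbsp) × 2/3 ÷ 16 tbsp/cup × 100 g/cup ≈ 14 g

ketchup: 320 mL; panko: 265 g; grated parmesan: 14 g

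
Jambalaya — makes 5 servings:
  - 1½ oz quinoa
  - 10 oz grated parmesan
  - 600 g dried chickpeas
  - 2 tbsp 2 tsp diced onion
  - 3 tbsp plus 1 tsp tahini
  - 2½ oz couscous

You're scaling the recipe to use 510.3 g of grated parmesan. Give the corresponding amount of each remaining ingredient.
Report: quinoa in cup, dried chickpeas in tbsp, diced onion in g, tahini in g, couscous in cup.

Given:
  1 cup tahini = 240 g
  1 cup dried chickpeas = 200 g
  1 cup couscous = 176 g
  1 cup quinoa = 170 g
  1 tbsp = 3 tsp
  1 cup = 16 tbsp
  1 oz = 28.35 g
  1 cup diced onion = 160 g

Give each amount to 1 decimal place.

quinoa: 0.5 cup; dried chickpeas: 86.4 tbsp; diced onion: 48.0 g; tahini: 90.0 g; couscous: 0.7 cup

The original recipe has 283.5 g of grated parmesan, so the scaling factor is 510.3 ÷ 283.5 = 9/5 = 1.8.
quinoa: 1.5 oz × 9/5 × 28.35 g/oz ÷ 170 g/cup ≈ 0.5 cup
dried chickpeas: 600 g × 9/5 ÷ 200 g/cup × 16 tbsp/cup = 86.4 tbsp
diced onion: (2 tbsp + 2 tsp = 8/3 tbsp) × 9/5 ÷ 16 tbsp/cup × 160 g/cup = 48.0 g
tahini: (3 tbsp + 1 tsp = 10/3 tbsp) × 9/5 ÷ 16 tbsp/cup × 240 g/cup = 90.0 g
couscous: 2.5 oz × 9/5 × 28.35 g/oz ÷ 176 g/cup ≈ 0.7 cup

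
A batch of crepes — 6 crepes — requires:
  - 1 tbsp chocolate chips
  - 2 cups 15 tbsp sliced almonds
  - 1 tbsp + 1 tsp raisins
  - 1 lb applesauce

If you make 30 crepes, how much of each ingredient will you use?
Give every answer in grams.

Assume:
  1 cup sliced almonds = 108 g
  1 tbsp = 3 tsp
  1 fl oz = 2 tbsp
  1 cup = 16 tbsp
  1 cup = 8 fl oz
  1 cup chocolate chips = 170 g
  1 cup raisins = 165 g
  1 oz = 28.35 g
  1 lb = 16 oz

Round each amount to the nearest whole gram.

chocolate chips: 53 g; sliced almonds: 1586 g; raisins: 69 g; applesauce: 2268 g

Scaling factor: 30/6 = 5.
chocolate chips: 1 tbsp × 5 ÷ 16 tbsp/cup × 170 g/cup ≈ 53 g
sliced almonds: (2 cup + 15 tbsp = 2.9375 cup) × 5 × 108 g/cup ≈ 1586 g
raisins: (1 tbsp + 1 tsp = 4/3 tbsp) × 5 ÷ 16 tbsp/cup × 165 g/cup ≈ 69 g
applesauce: 1 lb × 5 × 16 oz/lb × 28.35 g/oz = 2268 g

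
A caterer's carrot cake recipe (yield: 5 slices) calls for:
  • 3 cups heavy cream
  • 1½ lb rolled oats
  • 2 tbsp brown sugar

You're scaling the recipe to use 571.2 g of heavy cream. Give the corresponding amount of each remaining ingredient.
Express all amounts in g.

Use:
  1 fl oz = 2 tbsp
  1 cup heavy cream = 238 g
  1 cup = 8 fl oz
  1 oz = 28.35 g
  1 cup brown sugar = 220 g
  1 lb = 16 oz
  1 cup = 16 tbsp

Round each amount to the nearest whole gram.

rolled oats: 544 g; brown sugar: 22 g

The original recipe has 714 g of heavy cream, so the scaling factor is 571.2 ÷ 714 = 4/5 = 0.8.
rolled oats: 1.5 lb × 4/5 × 16 oz/lb × 28.35 g/oz ≈ 544 g
brown sugar: 2 tbsp × 4/5 ÷ 16 tbsp/cup × 220 g/cup = 22 g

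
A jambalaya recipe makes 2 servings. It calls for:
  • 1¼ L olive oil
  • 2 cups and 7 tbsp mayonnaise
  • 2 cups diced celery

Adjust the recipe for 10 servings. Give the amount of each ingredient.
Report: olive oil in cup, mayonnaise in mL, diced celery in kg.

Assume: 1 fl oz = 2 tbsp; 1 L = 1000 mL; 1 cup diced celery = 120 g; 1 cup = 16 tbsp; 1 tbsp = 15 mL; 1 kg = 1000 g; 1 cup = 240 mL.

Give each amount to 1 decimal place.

Scaling factor: 10/2 = 5.
olive oil: 1.25 L × 5 × 1000 mL/L ÷ 240 mL/cup ≈ 26.0 cup
mayonnaise: (2 cup + 7 tbsp = 2.4375 cup) × 5 × 240 mL/cup = 2925.0 mL
diced celery: 2 cup × 5 × 120 g/cup ÷ 1000 g/kg = 1.2 kg

olive oil: 26.0 cup; mayonnaise: 2925.0 mL; diced celery: 1.2 kg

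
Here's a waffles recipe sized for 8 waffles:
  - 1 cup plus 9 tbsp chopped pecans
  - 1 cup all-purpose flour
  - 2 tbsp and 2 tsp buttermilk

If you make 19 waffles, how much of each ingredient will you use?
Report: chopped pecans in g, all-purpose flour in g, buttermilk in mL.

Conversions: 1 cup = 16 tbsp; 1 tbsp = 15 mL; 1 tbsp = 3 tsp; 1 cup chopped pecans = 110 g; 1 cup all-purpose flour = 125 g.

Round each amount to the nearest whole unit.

chopped pecans: 408 g; all-purpose flour: 297 g; buttermilk: 95 mL

Scaling factor: 19/8 = 2.375.
chopped pecans: (1 cup + 9 tbsp = 1.5625 cup) × 19/8 × 110 g/cup ≈ 408 g
all-purpose flour: 1 cup × 19/8 × 125 g/cup ≈ 297 g
buttermilk: (2 tbsp + 2 tsp = 8/3 tbsp) × 19/8 × 15 mL/tbsp = 95 mL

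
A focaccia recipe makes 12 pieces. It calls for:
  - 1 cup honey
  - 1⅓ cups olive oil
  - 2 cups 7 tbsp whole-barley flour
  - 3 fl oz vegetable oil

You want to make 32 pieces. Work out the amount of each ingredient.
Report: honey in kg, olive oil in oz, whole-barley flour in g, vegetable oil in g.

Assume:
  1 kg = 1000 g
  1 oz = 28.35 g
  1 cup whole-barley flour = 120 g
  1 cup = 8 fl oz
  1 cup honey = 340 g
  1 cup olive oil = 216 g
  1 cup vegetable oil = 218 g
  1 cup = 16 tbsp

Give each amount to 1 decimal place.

honey: 0.9 kg; olive oil: 27.1 oz; whole-barley flour: 780.0 g; vegetable oil: 218.0 g

Scaling factor: 32/12 = 8/3.
honey: 1 cup × 8/3 × 340 g/cup ÷ 1000 g/kg ≈ 0.9 kg
olive oil: 4/3 cup × 8/3 × 216 g/cup ÷ 28.35 g/oz ≈ 27.1 oz
whole-barley flour: (2 cup + 7 tbsp = 2.4375 cup) × 8/3 × 120 g/cup = 780.0 g
vegetable oil: 3 fl oz × 8/3 ÷ 8 fl oz/cup × 218 g/cup = 218.0 g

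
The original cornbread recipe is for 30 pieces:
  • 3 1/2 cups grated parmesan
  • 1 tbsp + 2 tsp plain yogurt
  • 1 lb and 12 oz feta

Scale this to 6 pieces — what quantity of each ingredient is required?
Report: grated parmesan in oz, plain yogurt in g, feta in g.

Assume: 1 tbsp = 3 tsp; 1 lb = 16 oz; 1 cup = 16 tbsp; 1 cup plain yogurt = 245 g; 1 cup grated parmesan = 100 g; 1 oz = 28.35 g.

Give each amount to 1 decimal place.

grated parmesan: 2.5 oz; plain yogurt: 5.1 g; feta: 158.8 g

Scaling factor: 6/30 = 1/5 = 0.2.
grated parmesan: 3.5 cup × 1/5 × 100 g/cup ÷ 28.35 g/oz ≈ 2.5 oz
plain yogurt: (1 tbsp + 2 tsp = 5/3 tbsp) × 1/5 ÷ 16 tbsp/cup × 245 g/cup ≈ 5.1 g
feta: (1 lb + 12 oz = 1.75 lb) × 1/5 × 16 oz/lb × 28.35 g/oz ≈ 158.8 g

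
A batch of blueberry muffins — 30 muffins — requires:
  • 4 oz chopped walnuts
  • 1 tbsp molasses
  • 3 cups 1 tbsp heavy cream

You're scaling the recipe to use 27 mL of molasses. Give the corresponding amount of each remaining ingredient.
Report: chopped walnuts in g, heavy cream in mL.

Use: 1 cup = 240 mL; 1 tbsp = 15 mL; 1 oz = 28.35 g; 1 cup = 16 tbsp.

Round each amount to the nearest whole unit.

chopped walnuts: 204 g; heavy cream: 1323 mL

The original recipe has 15 mL of molasses, so the scaling factor is 27 ÷ 15 = 9/5 = 1.8.
chopped walnuts: 4 oz × 9/5 × 28.35 g/oz ≈ 204 g
heavy cream: (3 cup + 1 tbsp = 3.0625 cup) × 9/5 × 240 mL/cup = 1323 mL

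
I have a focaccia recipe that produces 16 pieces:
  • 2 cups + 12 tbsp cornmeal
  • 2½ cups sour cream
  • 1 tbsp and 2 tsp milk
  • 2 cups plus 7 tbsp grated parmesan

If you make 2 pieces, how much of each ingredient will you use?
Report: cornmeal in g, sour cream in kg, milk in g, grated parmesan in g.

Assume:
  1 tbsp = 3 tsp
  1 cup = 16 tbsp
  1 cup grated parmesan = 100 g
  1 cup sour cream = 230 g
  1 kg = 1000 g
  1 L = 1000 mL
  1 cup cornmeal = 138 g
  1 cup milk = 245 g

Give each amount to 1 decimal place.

Scaling factor: 2/16 = 1/8 = 0.125.
cornmeal: (2 cup + 12 tbsp = 2.75 cup) × 1/8 × 138 g/cup ≈ 47.4 g
sour cream: 2.5 cup × 1/8 × 230 g/cup ÷ 1000 g/kg ≈ 0.1 kg
milk: (1 tbsp + 2 tsp = 5/3 tbsp) × 1/8 ÷ 16 tbsp/cup × 245 g/cup ≈ 3.2 g
grated parmesan: (2 cup + 7 tbsp = 2.4375 cup) × 1/8 × 100 g/cup ≈ 30.5 g

cornmeal: 47.4 g; sour cream: 0.1 kg; milk: 3.2 g; grated parmesan: 30.5 g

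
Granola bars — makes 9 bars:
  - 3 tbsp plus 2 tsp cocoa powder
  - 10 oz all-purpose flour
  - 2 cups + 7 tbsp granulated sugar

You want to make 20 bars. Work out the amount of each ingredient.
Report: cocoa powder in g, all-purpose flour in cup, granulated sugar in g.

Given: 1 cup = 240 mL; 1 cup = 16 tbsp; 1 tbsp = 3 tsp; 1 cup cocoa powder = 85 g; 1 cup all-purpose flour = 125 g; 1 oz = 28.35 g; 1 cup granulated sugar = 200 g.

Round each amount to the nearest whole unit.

cocoa powder: 43 g; all-purpose flour: 5 cup; granulated sugar: 1083 g

Scaling factor: 20/9.
cocoa powder: (3 tbsp + 2 tsp = 11/3 tbsp) × 20/9 ÷ 16 tbsp/cup × 85 g/cup ≈ 43 g
all-purpose flour: 10 oz × 20/9 × 28.35 g/oz ÷ 125 g/cup ≈ 5 cup
granulated sugar: (2 cup + 7 tbsp = 2.4375 cup) × 20/9 × 200 g/cup ≈ 1083 g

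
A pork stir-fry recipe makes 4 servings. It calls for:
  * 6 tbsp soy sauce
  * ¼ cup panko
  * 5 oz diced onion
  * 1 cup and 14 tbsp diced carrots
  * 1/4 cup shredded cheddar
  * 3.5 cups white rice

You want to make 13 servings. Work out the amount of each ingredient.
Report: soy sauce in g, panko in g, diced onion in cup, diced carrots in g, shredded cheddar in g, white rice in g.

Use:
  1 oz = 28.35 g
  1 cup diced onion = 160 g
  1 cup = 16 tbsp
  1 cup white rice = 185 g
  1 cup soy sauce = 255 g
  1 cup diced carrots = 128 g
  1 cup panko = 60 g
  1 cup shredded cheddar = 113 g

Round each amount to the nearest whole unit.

Scaling factor: 13/4 = 3.25.
soy sauce: 6 tbsp × 13/4 ÷ 16 tbsp/cup × 255 g/cup ≈ 311 g
panko: 0.25 cup × 13/4 × 60 g/cup ≈ 49 g
diced onion: 5 oz × 13/4 × 28.35 g/oz ÷ 160 g/cup ≈ 3 cup
diced carrots: (1 cup + 14 tbsp = 1.875 cup) × 13/4 × 128 g/cup = 780 g
shredded cheddar: 0.25 cup × 13/4 × 113 g/cup ≈ 92 g
white rice: 3.5 cup × 13/4 × 185 g/cup ≈ 2104 g

soy sauce: 311 g; panko: 49 g; diced onion: 3 cup; diced carrots: 780 g; shredded cheddar: 92 g; white rice: 2104 g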